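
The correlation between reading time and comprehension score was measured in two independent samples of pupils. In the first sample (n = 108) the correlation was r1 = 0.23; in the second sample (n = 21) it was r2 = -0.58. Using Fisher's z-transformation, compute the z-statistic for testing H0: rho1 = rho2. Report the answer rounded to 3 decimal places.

3.515

z1 = atanh(0.23) = 0.234189,  z2 = atanh(-0.58) = -0.662463
SE = √(1/(n1−3) + 1/(n2−3)) = √(1/105 + 1/18) = √(0.0095238 + 0.0555556) = √0.0650794 = 0.255107
z = (z1 − z2)/SE = (0.234189 − (-0.662463)) / 0.255107 = 0.896652 / 0.255107 = 3.515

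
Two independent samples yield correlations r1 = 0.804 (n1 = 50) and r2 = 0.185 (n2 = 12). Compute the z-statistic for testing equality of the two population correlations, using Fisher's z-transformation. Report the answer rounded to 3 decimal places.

2.536

Fisher z-transforms: z1 = atanh(0.804) = 1.109824, z2 = atanh(0.185) = 0.187155; difference d = 0.922669
Var(d) = 1/47 + 1/9 = 0.0212766 + 0.1111111 = 0.1323877
z = d/√Var(d) = 0.922669 / √0.1323877 = 0.922669 / 0.363851 = 2.536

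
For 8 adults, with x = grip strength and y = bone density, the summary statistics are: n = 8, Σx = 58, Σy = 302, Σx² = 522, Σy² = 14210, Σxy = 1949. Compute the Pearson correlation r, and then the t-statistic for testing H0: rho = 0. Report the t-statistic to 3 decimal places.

S_xy = nΣxy − ΣxΣy = 8·1949 − 58·302 = 15592 − 17516 = -1924
S_xx = nΣx² − (Σx)² = 8·522 − 58² = 4176 − 3364 = 812
S_yy = nΣy² − (Σy)² = 8·14210 − 302² = 113680 − 91204 = 22476
r = S_xy / √(S_xx·S_yy) = -1924 / √(812·22476) = -1924 / √18250512 = -1924 / 4272.0618 = -0.4504
t = r·√(n−2)/√(1−r²) = -0.4504·√6 / √(1−0.202860) = -1.103250 / 0.892827 = -1.236

-1.236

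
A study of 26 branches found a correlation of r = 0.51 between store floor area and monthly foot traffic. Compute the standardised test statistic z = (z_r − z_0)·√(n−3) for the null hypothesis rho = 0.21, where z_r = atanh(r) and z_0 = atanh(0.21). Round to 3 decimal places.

Fisher z: atanh(0.51) = 0.562730, atanh(0.21) = 0.213171
z = (z_r − z_0)·√(n−3) = (0.562730 − 0.213171)·√23 = 0.349559 · 4.795832 = 1.676

1.676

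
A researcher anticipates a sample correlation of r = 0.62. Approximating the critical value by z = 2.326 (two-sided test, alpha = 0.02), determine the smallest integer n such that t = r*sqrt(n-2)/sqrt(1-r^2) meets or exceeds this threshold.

11

Need r·√(n−2)/√(1−r²) ≥ 2.326
√(n−2) ≥ 2.326·√(1−0.3844) / 0.62 = 2.326·0.784602 / 0.62 = 2.9435
n−2 ≥ 8.6642  ⇒  n ≥ 10.6642
Smallest integer n = 11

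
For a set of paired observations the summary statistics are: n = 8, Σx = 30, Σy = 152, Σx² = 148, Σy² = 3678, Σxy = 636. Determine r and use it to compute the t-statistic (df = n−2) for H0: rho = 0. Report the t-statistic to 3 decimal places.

1.050

Numerator: nΣxy − (Σx)(Σy) = 8·636 − (30)(152) = 528
Denominator: √[(nΣx²−(Σx)²)(nΣy²−(Σy)²)]
  nΣx²−(Σx)² = 8·148 − 900 = 284;  nΣy²−(Σy)² = 8·3678 − 23104 = 6320
  √(284·6320) = √1794880 = 1339.7313
r = 528 / 1339.7313 = 0.3941
t = r·√(n−2)/√(1−r²) = 0.3941·√6 / √(1−0.155315) = 0.965344 / 0.919067 = 1.050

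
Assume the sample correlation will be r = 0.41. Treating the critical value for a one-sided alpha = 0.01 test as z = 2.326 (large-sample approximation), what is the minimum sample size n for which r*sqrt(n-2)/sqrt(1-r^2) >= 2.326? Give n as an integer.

r√(n−2)/√(1−r²) ≥ 2.326  ⇔  n−2 ≥ (2.326)²·(1−r²)/r²
(1−r²)/r² = (1−0.1681)/0.1681 = 4.9488
n ≥ 2 + 5.410276·4.9488 = 2 + 26.7744 = 28.7744
⌈28.7744⌉ = 29

29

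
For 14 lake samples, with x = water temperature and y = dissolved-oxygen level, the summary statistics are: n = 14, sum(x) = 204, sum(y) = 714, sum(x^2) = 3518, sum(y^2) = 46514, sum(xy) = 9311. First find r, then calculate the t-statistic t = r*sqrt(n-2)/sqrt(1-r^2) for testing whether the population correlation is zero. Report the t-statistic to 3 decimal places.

-1.823

S_xy = nΣxy − ΣxΣy = 14·9311 − 204·714 = 130354 − 145656 = -15302
S_xx = nΣx² − (Σx)² = 14·3518 − 204² = 49252 − 41616 = 7636
S_yy = nΣy² − (Σy)² = 14·46514 − 714² = 651196 − 509796 = 141400
r = S_xy / √(S_xx·S_yy) = -15302 / √(7636·141400) = -15302 / √1079730400 = -15302 / 32859.2514 = -0.4657
t = r·√(n−2)/√(1−r²) = -0.4657·√12 / √(1−0.216876) = -1.613232 / 0.884943 = -1.823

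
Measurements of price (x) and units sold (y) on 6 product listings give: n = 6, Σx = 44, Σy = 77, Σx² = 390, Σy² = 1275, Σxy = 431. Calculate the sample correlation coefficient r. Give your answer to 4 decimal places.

-0.9618

Numerator: nΣxy − (Σx)(Σy) = 6·431 − (44)(77) = -802
Denominator: √[(nΣx²−(Σx)²)(nΣy²−(Σy)²)]
  nΣx²−(Σx)² = 6·390 − 1936 = 404;  nΣy²−(Σy)² = 6·1275 − 5929 = 1721
  √(404·1721) = √695284 = 833.8369
r = -802 / 833.8369 = -0.9618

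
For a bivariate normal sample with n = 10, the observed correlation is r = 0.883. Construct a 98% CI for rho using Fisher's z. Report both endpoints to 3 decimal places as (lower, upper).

z_r = atanh(0.883) = 1.389224;  SE = 1/√(n−3) = 1/√7 = 0.377964
z-limits: 1.389224 ± 2.326·0.377964 = 1.389224 ± 0.879144 = [0.510080, 2.268368]
ρ-limits: (tanh 0.510080, tanh 2.268368) = (0.470, 0.979)

(0.470, 0.979)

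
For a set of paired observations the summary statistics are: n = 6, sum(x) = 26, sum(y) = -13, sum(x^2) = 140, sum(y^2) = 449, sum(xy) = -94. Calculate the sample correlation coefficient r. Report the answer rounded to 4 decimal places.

-0.3512

S_xy = nΣxy − ΣxΣy = 6·(-94) − 26·(-13) = -564 − (-338) = -226
S_xx = nΣx² − (Σx)² = 6·140 − 26² = 840 − 676 = 164
S_yy = nΣy² − (Σy)² = 6·449 − (-13)² = 2694 − 169 = 2525
r = S_xy / √(S_xx·S_yy) = -226 / √(164·2525) = -226 / √414100 = -226 / 643.5060 = -0.3512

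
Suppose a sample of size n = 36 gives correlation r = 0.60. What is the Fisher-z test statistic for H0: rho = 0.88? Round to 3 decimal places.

-3.921

Fisher z: atanh(0.60) = 0.693147, atanh(0.88) = 1.375768
z = (z_r − z_0)·√(n−3) = (0.693147 − 1.375768)·√33 = -0.682621 · 5.744563 = -3.921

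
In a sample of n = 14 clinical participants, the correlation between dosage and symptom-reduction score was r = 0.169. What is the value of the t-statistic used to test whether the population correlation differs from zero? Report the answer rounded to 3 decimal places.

0.594

1 − r² = 1 − 0.028561 = 0.971439;  √(1−r²) = 0.985616
√(n−2) = √12 = 3.464102
t = r·√(n−2)/√(1−r²) = 0.169 · 3.464102 / 0.985616 = 0.594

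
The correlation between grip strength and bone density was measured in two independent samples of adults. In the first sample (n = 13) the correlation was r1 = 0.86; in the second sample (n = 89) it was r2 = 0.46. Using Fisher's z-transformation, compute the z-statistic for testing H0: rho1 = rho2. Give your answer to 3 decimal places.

2.383

Fisher z-transforms: z1 = atanh(0.86) = 1.293345, z2 = atanh(0.46) = 0.497311; difference d = 0.796034
Var(d) = 1/10 + 1/86 = 0.1000000 + 0.0116279 = 0.1116279
z = d/√Var(d) = 0.796034 / √0.1116279 = 0.796034 / 0.334108 = 2.383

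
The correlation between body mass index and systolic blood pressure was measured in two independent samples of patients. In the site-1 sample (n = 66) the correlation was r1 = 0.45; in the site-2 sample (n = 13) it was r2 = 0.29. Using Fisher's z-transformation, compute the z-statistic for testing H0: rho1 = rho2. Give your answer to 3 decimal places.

Fisher z-transforms: z1 = atanh(0.45) = 0.484700, z2 = atanh(0.29) = 0.298566; difference d = 0.186134
Var(d) = 1/63 + 1/10 = 0.0158730 + 0.1000000 = 0.1158730
z = d/√Var(d) = 0.186134 / √0.1158730 = 0.186134 / 0.340401 = 0.547

0.547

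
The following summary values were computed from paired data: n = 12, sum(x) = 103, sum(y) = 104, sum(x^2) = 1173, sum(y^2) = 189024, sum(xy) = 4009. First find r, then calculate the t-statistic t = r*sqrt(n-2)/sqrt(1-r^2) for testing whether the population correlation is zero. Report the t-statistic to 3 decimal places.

1.475

S_xy = nΣxy − ΣxΣy = 12·4009 − 103·104 = 48108 − 10712 = 37396
S_xx = nΣx² − (Σx)² = 12·1173 − 103² = 14076 − 10609 = 3467
S_yy = nΣy² − (Σy)² = 12·189024 − 104² = 2268288 − 10816 = 2257472
r = S_xy / √(S_xx·S_yy) = 37396 / √(3467·2257472) = 37396 / √7826655424 = 37396 / 88468.3866 = 0.4227
t = r·√(n−2)/√(1−r²) = 0.4227·√10 / √(1−0.178675) = 1.336695 / 0.906270 = 1.475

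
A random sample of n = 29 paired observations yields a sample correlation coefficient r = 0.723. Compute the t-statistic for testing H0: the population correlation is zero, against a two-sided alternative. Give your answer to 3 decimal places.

1 − r² = 1 − 0.522729 = 0.477271;  √(1−r²) = 0.690848
√(n−2) = √27 = 5.196152
t = r·√(n−2)/√(1−r²) = 0.723 · 5.196152 / 0.690848 = 5.438

5.438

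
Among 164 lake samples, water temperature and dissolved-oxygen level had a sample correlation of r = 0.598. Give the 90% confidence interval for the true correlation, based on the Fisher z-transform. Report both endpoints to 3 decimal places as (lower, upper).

(0.508, 0.675)

Fisher z: z_r = atanh(r) = ½·ln((1+0.598)/(1−0.598)) = 0.690028
SE(z) = 1/√(n−3) = 1/√161 = 0.078811
90% ⇒ z* = 1.645; margin = 1.645·0.078811 = 0.129644
CI on z-scale: (0.560384, 0.819672)
Back-transform: tanh(0.560384) = 0.508262, tanh(0.819672) = 0.674891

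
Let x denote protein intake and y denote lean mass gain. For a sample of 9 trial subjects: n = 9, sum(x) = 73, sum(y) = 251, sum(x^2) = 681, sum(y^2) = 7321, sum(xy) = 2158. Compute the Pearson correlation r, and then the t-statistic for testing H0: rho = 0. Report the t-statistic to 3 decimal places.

S_xy = nΣxy − ΣxΣy = 9·2158 − 73·251 = 19422 − 18323 = 1099
S_xx = nΣx² − (Σx)² = 9·681 − 73² = 6129 − 5329 = 800
S_yy = nΣy² − (Σy)² = 9·7321 − 251² = 65889 − 63001 = 2888
r = S_xy / √(S_xx·S_yy) = 1099 / √(800·2888) = 1099 / √2310400 = 1099 / 1520.0000 = 0.7230
t = r·√(n−2)/√(1−r²) = 0.7230·√7 / √(1−0.522729) = 1.912878 / 0.690848 = 2.769

2.769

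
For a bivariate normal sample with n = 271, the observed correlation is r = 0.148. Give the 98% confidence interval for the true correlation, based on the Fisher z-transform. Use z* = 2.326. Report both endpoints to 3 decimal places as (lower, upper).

Fisher z: z_r = atanh(r) = ½·ln((1+0.148)/(1−0.148)) = 0.149095
SE(z) = 1/√(n−3) = 1/√268 = 0.061085
98% ⇒ z* = 2.326; margin = 2.326·0.061085 = 0.142084
CI on z-scale: (0.007011, 0.291179)
Back-transform: tanh(0.007011) = 0.007011, tanh(0.291179) = 0.283220

(0.007, 0.283)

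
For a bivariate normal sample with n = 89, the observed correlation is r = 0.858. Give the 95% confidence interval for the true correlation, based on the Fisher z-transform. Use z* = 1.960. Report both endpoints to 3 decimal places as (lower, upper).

(0.791, 0.905)

z_r = atanh(0.858) = 1.285714;  SE = 1/√(n−3) = 1/√86 = 0.107833
z-limits: 1.285714 ± 1.960·0.107833 = 1.285714 ± 0.211353 = [1.074361, 1.497067]
ρ-limits: (tanh 1.074361, tanh 1.497067) = (0.791, 0.905)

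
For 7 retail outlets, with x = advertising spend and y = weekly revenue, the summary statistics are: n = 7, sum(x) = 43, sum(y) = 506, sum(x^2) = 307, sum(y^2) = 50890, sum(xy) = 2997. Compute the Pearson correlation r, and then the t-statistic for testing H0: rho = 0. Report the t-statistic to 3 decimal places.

Numerator: nΣxy − (Σx)(Σy) = 7·2997 − (43)(506) = -779
Denominator: √[(nΣx²−(Σx)²)(nΣy²−(Σy)²)]
  nΣx²−(Σx)² = 7·307 − 1849 = 300;  nΣy²−(Σy)² = 7·50890 − 256036 = 100194
  √(300·100194) = √30058200 = 5482.5359
r = -779 / 5482.5359 = -0.1421
t = r·√(n−2)/√(1−r²) = -0.1421·√5 / √(1−0.020192) = -0.317745 / 0.989853 = -0.321

-0.321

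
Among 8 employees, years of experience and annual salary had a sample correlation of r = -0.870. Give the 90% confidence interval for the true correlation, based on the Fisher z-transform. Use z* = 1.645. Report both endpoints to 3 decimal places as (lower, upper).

Fisher z: z_r = atanh(r) = ½·ln((1+(-0.870))/(1−(-0.870))) = -1.333080
SE(z) = 1/√(n−3) = 1/√5 = 0.447214
90% ⇒ z* = 1.645; margin = 1.645·0.447214 = 0.735667
CI on z-scale: (-2.068747, -0.597413)
Back-transform: tanh(-2.068747) = -0.968576, tanh(-0.597413) = -0.535206

(-0.969, -0.535)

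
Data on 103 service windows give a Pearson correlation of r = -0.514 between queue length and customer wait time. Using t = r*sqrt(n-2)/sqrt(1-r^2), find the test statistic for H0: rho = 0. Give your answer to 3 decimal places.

-6.022

t = r·√(n−2) / √(1−r²) with r = -0.514, n = 103
  = -0.514·√101 / √(1 − 0.264196)
  = -0.514·10.049876 / 0.857790
  = -5.165636 / 0.857790 = -6.022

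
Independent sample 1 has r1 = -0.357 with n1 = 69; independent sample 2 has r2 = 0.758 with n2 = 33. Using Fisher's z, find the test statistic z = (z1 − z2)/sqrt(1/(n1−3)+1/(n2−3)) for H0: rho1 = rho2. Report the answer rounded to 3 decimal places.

-6.199

z1 = atanh(-0.357) = -0.373443,  z2 = atanh(0.758) = 0.991497
SE = √(1/(n1−3) + 1/(n2−3)) = √(1/66 + 1/30) = √(0.0151515 + 0.0333333) = √0.0484848 = 0.220193
z = (z1 − z2)/SE = (-0.373443 − 0.991497) / 0.220193 = -1.364940 / 0.220193 = -6.199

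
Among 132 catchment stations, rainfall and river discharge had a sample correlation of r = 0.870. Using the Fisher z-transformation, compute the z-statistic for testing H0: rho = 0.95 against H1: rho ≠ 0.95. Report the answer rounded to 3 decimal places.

-5.664

z_r = atanh(0.870) = 1.333080,  z_0 = atanh(0.95) = 1.831781
SE = 1/√(n−3) = 1/√129 = 0.088045
z = (z_r − z_0)/SE = (1.333080 − 1.831781) / 0.088045 = -0.498701 / 0.088045 = -5.664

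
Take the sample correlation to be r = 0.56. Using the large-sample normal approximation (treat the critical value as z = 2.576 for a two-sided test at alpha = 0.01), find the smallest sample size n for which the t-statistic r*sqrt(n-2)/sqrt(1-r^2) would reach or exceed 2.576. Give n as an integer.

17

r√(n−2)/√(1−r²) ≥ 2.576  ⇔  n−2 ≥ (2.576)²·(1−r²)/r²
(1−r²)/r² = (1−0.3136)/0.3136 = 2.1888
n ≥ 2 + 6.635776·2.1888 = 2 + 14.5244 = 16.5244
⌈16.5244⌉ = 17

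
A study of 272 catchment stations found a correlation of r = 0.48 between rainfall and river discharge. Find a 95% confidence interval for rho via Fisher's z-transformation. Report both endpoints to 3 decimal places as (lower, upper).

Fisher z: z_r = atanh(r) = ½·ln((1+0.48)/(1−0.48)) = 0.522984
SE(z) = 1/√(n−3) = 1/√269 = 0.060971
95% ⇒ z* = 1.960; margin = 1.960·0.060971 = 0.119503
CI on z-scale: (0.403481, 0.642487)
Back-transform: tanh(0.403481) = 0.382923, tanh(0.642487) = 0.566591

(0.383, 0.567)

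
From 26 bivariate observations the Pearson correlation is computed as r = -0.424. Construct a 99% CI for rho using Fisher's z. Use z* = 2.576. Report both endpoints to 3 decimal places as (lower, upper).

(-0.757, 0.084)

Fisher z: z_r = atanh(r) = ½·ln((1+(-0.424))/(1−(-0.424))) = -0.452559
SE(z) = 1/√(n−3) = 1/√23 = 0.208514
99% ⇒ z* = 2.576; margin = 2.576·0.208514 = 0.537132
CI on z-scale: (-0.989691, 0.084573)
Back-transform: tanh(-0.989691) = -0.757231, tanh(0.084573) = 0.084372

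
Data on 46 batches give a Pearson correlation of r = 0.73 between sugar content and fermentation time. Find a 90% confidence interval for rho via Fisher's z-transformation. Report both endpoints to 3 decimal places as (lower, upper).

(0.590, 0.827)

z_r = atanh(0.73) = 0.928727;  SE = 1/√(n−3) = 1/√43 = 0.152499
z-limits: 0.928727 ± 1.645·0.152499 = 0.928727 ± 0.250861 = [0.677866, 1.179588]
ρ-limits: (tanh 0.677866, tanh 1.179588) = (0.590, 0.827)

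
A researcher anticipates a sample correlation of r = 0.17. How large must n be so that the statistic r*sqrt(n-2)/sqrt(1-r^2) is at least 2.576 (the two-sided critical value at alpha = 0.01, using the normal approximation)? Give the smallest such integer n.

Need r·√(n−2)/√(1−r²) ≥ 2.576
√(n−2) ≥ 2.576·√(1−0.0289) / 0.17 = 2.576·0.985444 / 0.17 = 14.9324
n−2 ≥ 222.9766  ⇒  n ≥ 224.9766
Smallest integer n = 225

225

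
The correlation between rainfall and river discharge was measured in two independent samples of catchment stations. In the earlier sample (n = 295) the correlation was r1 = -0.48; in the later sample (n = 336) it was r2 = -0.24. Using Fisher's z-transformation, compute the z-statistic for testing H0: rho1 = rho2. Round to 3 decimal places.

Fisher z-transforms: z1 = atanh(-0.48) = -0.522984, z2 = atanh(-0.24) = -0.244774; difference d = -0.278210
Var(d) = 1/292 + 1/333 = 0.0034247 + 0.0030030 = 0.0064277
z = d/√Var(d) = -0.278210 / √0.0064277 = -0.278210 / 0.080173 = -3.470

-3.470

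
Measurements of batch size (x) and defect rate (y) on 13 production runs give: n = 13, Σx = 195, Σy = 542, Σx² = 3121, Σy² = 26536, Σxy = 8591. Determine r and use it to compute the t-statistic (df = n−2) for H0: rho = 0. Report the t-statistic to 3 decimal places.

2.044

Numerator: nΣxy − (Σx)(Σy) = 13·8591 − (195)(542) = 5993
Denominator: √[(nΣx²−(Σx)²)(nΣy²−(Σy)²)]
  nΣx²−(Σx)² = 13·3121 − 38025 = 2548;  nΣy²−(Σy)² = 13·26536 − 293764 = 51204
  √(2548·51204) = √130467792 = 11422.2499
r = 5993 / 11422.2499 = 0.5247
t = r·√(n−2)/√(1−r²) = 0.5247·√11 / √(1−0.275310) = 1.740233 / 0.851287 = 2.044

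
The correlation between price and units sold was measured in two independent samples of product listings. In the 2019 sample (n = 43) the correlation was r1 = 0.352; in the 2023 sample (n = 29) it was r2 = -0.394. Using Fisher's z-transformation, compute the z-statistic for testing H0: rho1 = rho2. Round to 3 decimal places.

3.113

z1 = atanh(0.352) = 0.367725,  z2 = atanh(-0.394) = -0.416526
SE = √(1/(n1−3) + 1/(n2−3)) = √(1/40 + 1/26) = √(0.0250000 + 0.0384615) = √0.0634615 = 0.251916
z = (z1 − z2)/SE = (0.367725 − (-0.416526)) / 0.251916 = 0.784251 / 0.251916 = 3.113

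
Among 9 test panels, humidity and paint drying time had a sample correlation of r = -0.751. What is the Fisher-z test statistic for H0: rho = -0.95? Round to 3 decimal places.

Fisher z: atanh(-0.751) = -0.975245, atanh(-0.95) = -1.831781
z = (z_r − z_0)·√(n−3) = (-0.975245 − (-1.831781))·√6 = 0.856536 · 2.449490 = 2.098

2.098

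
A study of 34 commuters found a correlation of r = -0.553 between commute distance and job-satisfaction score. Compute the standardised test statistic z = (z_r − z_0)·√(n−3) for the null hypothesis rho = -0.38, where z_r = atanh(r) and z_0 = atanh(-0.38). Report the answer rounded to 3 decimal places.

-1.240

z_r = atanh(-0.553) = -0.622693,  z_0 = atanh(-0.38) = -0.400060
SE = 1/√(n−3) = 1/√31 = 0.179605
z = (z_r − z_0)/SE = (-0.622693 − (-0.400060)) / 0.179605 = -0.222633 / 0.179605 = -1.240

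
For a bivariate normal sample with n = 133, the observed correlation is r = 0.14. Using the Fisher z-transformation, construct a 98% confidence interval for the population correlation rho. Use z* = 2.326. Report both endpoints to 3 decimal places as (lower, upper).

(-0.063, 0.332)

Fisher z: z_r = atanh(r) = ½·ln((1+0.14)/(1−0.14)) = 0.140926
SE(z) = 1/√(n−3) = 1/√130 = 0.087706
98% ⇒ z* = 2.326; margin = 2.326·0.087706 = 0.204004
CI on z-scale: (-0.063078, 0.344930)
Back-transform: tanh(-0.063078) = -0.062994, tanh(0.344930) = 0.331872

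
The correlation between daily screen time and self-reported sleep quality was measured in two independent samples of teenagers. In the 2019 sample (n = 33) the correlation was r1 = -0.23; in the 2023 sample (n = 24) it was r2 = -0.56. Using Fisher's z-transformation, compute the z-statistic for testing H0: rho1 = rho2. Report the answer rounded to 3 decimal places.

z1 = atanh(-0.23) = -0.234189,  z2 = atanh(-0.56) = -0.632833
SE = √(1/(n1−3) + 1/(n2−3)) = √(1/30 + 1/21) = √(0.0333333 + 0.0476190) = √0.0809523 = 0.284521
z = (z1 − z2)/SE = (-0.234189 − (-0.632833)) / 0.284521 = 0.398644 / 0.284521 = 1.401

1.401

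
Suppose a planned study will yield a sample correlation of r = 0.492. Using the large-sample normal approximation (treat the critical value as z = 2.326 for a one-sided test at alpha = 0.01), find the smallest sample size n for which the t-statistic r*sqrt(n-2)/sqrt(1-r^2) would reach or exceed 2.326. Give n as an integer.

Need r·√(n−2)/√(1−r²) ≥ 2.326
√(n−2) ≥ 2.326·√(1−0.242064) / 0.492 = 2.326·0.870595 / 0.492 = 4.1159
n−2 ≥ 16.9406  ⇒  n ≥ 18.9406
Smallest integer n = 19

19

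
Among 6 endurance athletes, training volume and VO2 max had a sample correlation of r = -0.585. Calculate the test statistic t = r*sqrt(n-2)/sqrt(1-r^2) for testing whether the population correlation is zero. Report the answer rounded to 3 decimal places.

-1.443

1 − r² = 1 − 0.342225 = 0.657775;  √(1−r²) = 0.811033
√(n−2) = √4 = 2.000000
t = r·√(n−2)/√(1−r²) = -0.585 · 2.000000 / 0.811033 = -1.443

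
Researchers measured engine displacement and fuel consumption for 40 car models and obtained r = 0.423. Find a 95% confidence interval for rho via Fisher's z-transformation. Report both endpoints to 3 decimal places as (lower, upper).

Fisher z: z_r = atanh(r) = ½·ln((1+0.423)/(1−0.423)) = 0.451340
SE(z) = 1/√(n−3) = 1/√37 = 0.164399
95% ⇒ z* = 1.960; margin = 1.960·0.164399 = 0.322222
CI on z-scale: (0.129118, 0.773562)
Back-transform: tanh(0.129118) = 0.128405, tanh(0.773562) = 0.648996

(0.128, 0.649)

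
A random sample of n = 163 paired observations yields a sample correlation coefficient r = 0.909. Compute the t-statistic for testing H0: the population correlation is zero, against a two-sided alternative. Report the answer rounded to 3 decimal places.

t = r·√(n−2) / √(1−r²) with r = 0.909, n = 163
  = 0.909·√161 / √(1 − 0.826281)
  = 0.909·12.688578 / 0.416796
  = 11.533917 / 0.416796 = 27.673

27.673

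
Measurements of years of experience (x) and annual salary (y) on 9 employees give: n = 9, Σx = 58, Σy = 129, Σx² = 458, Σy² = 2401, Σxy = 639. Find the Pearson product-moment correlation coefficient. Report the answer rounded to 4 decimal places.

-0.8920

Numerator: nΣxy − (Σx)(Σy) = 9·639 − (58)(129) = -1731
Denominator: √[(nΣx²−(Σx)²)(nΣy²−(Σy)²)]
  nΣx²−(Σx)² = 9·458 − 3364 = 758;  nΣy²−(Σy)² = 9·2401 − 16641 = 4968
  √(758·4968) = √3765744 = 1940.5525
r = -1731 / 1940.5525 = -0.8920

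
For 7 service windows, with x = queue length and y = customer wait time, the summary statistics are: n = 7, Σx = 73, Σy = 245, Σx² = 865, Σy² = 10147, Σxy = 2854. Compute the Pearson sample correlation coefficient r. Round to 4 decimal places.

S_xy = nΣxy − ΣxΣy = 7·2854 − 73·245 = 19978 − 17885 = 2093
S_xx = nΣx² − (Σx)² = 7·865 − 73² = 6055 − 5329 = 726
S_yy = nΣy² − (Σy)² = 7·10147 − 245² = 71029 − 60025 = 11004
r = S_xy / √(S_xx·S_yy) = 2093 / √(726·11004) = 2093 / √7988904 = 2093 / 2826.4649 = 0.7405

0.7405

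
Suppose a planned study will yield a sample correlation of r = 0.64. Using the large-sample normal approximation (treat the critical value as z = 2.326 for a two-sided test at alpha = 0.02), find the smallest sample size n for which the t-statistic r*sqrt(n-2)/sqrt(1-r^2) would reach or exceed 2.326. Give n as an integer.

10

r√(n−2)/√(1−r²) ≥ 2.326  ⇔  n−2 ≥ (2.326)²·(1−r²)/r²
(1−r²)/r² = (1−0.4096)/0.4096 = 1.4414
n ≥ 2 + 5.410276·1.4414 = 2 + 7.7984 = 9.7984
⌈9.7984⌉ = 10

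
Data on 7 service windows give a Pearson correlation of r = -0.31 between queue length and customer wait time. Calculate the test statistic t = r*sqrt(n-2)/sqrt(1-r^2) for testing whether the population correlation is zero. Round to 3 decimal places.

1 − r² = 1 − 0.0961 = 0.9039;  √(1−r²) = 0.950737
√(n−2) = √5 = 2.236068
t = r·√(n−2)/√(1−r²) = -0.31 · 2.236068 / 0.950737 = -0.729

-0.729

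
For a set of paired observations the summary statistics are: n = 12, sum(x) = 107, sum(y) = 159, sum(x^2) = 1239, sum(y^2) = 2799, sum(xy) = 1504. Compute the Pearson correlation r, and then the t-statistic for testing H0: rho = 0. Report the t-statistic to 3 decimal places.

0.626

Numerator: nΣxy − (Σx)(Σy) = 12·1504 − (107)(159) = 1035
Denominator: √[(nΣx²−(Σx)²)(nΣy²−(Σy)²)]
  nΣx²−(Σx)² = 12·1239 − 11449 = 3419;  nΣy²−(Σy)² = 12·2799 − 25281 = 8307
  √(3419·8307) = √28401633 = 5329.3182
r = 1035 / 5329.3182 = 0.1942
t = r·√(n−2)/√(1−r²) = 0.1942·√10 / √(1−0.037714) = 0.614114 / 0.980962 = 0.626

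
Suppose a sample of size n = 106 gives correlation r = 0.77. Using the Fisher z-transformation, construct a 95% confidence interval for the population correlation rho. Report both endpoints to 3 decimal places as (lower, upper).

(0.679, 0.838)

Fisher z: z_r = atanh(r) = ½·ln((1+0.77)/(1−0.77)) = 1.020328
SE(z) = 1/√(n−3) = 1/√103 = 0.098533
95% ⇒ z* = 1.960; margin = 1.960·0.098533 = 0.193125
CI on z-scale: (0.827203, 1.213453)
Back-transform: tanh(0.827203) = 0.678971, tanh(1.213453) = 0.837712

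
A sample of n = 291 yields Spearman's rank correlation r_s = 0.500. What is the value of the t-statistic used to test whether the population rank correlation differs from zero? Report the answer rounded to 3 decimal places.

1 − r_s² = 1 − 0.250000 = 0.750000;  √(1−r_s²) = 0.866025
√(n−2) = √289 = 17.000000
t = r_s·√(n−2)/√(1−r_s²) = 0.500 · 17.000000 / 0.866025 = 9.815

9.815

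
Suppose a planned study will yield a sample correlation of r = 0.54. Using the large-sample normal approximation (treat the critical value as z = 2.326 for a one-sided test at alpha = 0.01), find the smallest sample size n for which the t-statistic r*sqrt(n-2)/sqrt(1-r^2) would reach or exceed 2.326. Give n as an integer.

r√(n−2)/√(1−r²) ≥ 2.326  ⇔  n−2 ≥ (2.326)²·(1−r²)/r²
(1−r²)/r² = (1−0.2916)/0.2916 = 2.4294
n ≥ 2 + 5.410276·2.4294 = 2 + 13.1437 = 15.1437
⌈15.1437⌉ = 16

16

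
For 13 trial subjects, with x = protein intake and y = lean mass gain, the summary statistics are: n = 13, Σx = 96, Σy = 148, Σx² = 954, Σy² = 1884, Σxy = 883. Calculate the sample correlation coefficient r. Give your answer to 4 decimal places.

-0.9504

Numerator: nΣxy − (Σx)(Σy) = 13·883 − (96)(148) = -2729
Denominator: √[(nΣx²−(Σx)²)(nΣy²−(Σy)²)]
  nΣx²−(Σx)² = 13·954 − 9216 = 3186;  nΣy²−(Σy)² = 13·1884 − 21904 = 2588
  √(3186·2588) = √8245368 = 2871.4749
r = -2729 / 2871.4749 = -0.9504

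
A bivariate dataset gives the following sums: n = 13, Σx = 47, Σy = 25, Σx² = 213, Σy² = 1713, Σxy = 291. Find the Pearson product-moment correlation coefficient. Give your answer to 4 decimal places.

S_xy = nΣxy − ΣxΣy = 13·291 − 47·25 = 3783 − 1175 = 2608
S_xx = nΣx² − (Σx)² = 13·213 − 47² = 2769 − 2209 = 560
S_yy = nΣy² − (Σy)² = 13·1713 − 25² = 22269 − 625 = 21644
r = S_xy / √(S_xx·S_yy) = 2608 / √(560·21644) = 2608 / √12120640 = 2608 / 3481.4710 = 0.7491

0.7491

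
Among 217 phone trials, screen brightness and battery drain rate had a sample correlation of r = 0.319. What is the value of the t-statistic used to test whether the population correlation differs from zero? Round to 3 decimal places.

4.935

t = r·√(n−2) / √(1−r²) with r = 0.319, n = 217
  = 0.319·√215 / √(1 − 0.101761)
  = 0.319·14.662878 / 0.947755
  = 4.677458 / 0.947755 = 4.935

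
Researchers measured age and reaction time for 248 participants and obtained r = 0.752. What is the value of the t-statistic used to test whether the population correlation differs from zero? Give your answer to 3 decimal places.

17.893

1 − r² = 1 − 0.565504 = 0.434496;  √(1−r²) = 0.659163
√(n−2) = √246 = 15.684387
t = r·√(n−2)/√(1−r²) = 0.752 · 15.684387 / 0.659163 = 17.893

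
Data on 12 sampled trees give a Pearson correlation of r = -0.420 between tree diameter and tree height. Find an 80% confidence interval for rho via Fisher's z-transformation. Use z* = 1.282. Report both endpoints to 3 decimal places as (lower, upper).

(-0.704, -0.020)

Fisher z: z_r = atanh(r) = ½·ln((1+(-0.420))/(1−(-0.420))) = -0.447692
SE(z) = 1/√(n−3) = 1/√9 = 0.333333
80% ⇒ z* = 1.282; margin = 1.282·0.333333 = 0.427333
CI on z-scale: (-0.875025, -0.020359)
Back-transform: tanh(-0.875025) = -0.703918, tanh(-0.020359) = -0.020356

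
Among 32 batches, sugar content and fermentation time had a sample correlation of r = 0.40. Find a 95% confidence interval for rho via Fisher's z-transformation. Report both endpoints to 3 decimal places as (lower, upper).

(0.060, 0.657)

Fisher z: z_r = atanh(r) = ½·ln((1+0.40)/(1−0.40)) = 0.423649
SE(z) = 1/√(n−3) = 1/√29 = 0.185695
95% ⇒ z* = 1.960; margin = 1.960·0.185695 = 0.363962
CI on z-scale: (0.059687, 0.787611)
Back-transform: tanh(0.059687) = 0.059616, tanh(0.787611) = 0.657054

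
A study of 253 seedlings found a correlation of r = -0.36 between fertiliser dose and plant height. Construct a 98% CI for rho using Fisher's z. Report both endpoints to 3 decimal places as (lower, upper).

z_r = atanh(-0.36) = -0.376886;  SE = 1/√(n−3) = 1/√250 = 0.063246
z-limits: -0.376886 ± 2.326·0.063246 = -0.376886 ± 0.147110 = [-0.523996, -0.229776]
ρ-limits: (tanh -0.523996, tanh -0.229776) = (-0.481, -0.226)

(-0.481, -0.226)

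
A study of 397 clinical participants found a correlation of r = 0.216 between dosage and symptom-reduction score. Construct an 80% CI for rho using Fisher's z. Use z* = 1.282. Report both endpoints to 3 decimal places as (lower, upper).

Fisher z: z_r = atanh(r) = ½·ln((1+0.216)/(1−0.216)) = 0.219457
SE(z) = 1/√(n−3) = 1/√394 = 0.050379
80% ⇒ z* = 1.282; margin = 1.282·0.050379 = 0.064586
CI on z-scale: (0.154871, 0.284043)
Back-transform: tanh(0.154871) = 0.153645, tanh(0.284043) = 0.276643

(0.154, 0.277)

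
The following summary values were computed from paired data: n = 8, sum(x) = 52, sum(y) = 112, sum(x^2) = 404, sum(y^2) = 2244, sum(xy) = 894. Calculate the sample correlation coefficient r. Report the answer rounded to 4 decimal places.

Numerator: nΣxy − (Σx)(Σy) = 8·894 − (52)(112) = 1328
Denominator: √[(nΣx²−(Σx)²)(nΣy²−(Σy)²)]
  nΣx²−(Σx)² = 8·404 − 2704 = 528;  nΣy²−(Σy)² = 8·2244 − 12544 = 5408
  √(528·5408) = √2855424 = 1689.8000
r = 1328 / 1689.8000 = 0.7859

0.7859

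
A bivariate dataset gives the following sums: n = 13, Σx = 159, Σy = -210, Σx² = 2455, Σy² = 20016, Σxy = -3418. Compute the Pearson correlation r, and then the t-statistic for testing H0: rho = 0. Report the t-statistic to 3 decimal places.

S_xy = nΣxy − ΣxΣy = 13·(-3418) − 159·(-210) = -44434 − (-33390) = -11044
S_xx = nΣx² − (Σx)² = 13·2455 − 159² = 31915 − 25281 = 6634
S_yy = nΣy² − (Σy)² = 13·20016 − (-210)² = 260208 − 44100 = 216108
r = S_xy / √(S_xx·S_yy) = -11044 / √(6634·216108) = -11044 / √1433660472 = -11044 / 37863.7092 = -0.2917
t = r·√(n−2)/√(1−r²) = -0.2917·√11 / √(1−0.085089) = -0.967459 / 0.956510 = -1.011

-1.011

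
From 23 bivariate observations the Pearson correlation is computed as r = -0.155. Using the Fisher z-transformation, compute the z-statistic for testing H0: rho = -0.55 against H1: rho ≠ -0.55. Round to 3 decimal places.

2.067

Fisher z: atanh(-0.155) = -0.156259, atanh(-0.55) = -0.618381
z = (z_r − z_0)·√(n−3) = (-0.156259 − (-0.618381))·√20 = 0.462122 · 4.472136 = 2.067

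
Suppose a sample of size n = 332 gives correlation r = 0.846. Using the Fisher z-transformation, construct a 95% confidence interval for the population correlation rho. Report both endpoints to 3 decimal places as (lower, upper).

z_r = atanh(0.846) = 1.241912;  SE = 1/√(n−3) = 1/√329 = 0.055132
z-limits: 1.241912 ± 1.960·0.055132 = 1.241912 ± 0.108059 = [1.133853, 1.349971]
ρ-limits: (tanh 1.133853, tanh 1.349971) = (0.812, 0.874)

(0.812, 0.874)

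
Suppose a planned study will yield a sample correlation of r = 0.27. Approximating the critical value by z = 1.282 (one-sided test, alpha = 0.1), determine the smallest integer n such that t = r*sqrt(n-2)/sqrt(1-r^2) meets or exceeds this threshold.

23

Need r·√(n−2)/√(1−r²) ≥ 1.282
√(n−2) ≥ 1.282·√(1−0.0729) / 0.27 = 1.282·0.962860 / 0.27 = 4.5718
n−2 ≥ 20.9014  ⇒  n ≥ 22.9014
Smallest integer n = 23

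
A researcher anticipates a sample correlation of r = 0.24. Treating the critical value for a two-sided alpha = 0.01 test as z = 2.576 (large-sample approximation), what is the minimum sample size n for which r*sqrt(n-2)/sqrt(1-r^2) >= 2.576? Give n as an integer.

r√(n−2)/√(1−r²) ≥ 2.576  ⇔  n−2 ≥ (2.576)²·(1−r²)/r²
(1−r²)/r² = (1−0.0576)/0.0576 = 16.3611
n ≥ 2 + 6.635776·16.3611 = 2 + 108.5686 = 110.5686
⌈110.5686⌉ = 111

111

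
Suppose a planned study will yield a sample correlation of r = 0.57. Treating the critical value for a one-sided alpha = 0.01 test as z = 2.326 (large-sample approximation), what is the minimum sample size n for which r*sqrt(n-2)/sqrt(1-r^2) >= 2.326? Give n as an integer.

14

r√(n−2)/√(1−r²) ≥ 2.326  ⇔  n−2 ≥ (2.326)²·(1−r²)/r²
(1−r²)/r² = (1−0.3249)/0.3249 = 2.0779
n ≥ 2 + 5.410276·2.0779 = 2 + 11.2420 = 13.2420
⌈13.2420⌉ = 14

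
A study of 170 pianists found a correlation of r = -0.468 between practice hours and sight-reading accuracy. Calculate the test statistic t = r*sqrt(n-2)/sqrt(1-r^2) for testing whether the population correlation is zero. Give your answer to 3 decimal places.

1 − r² = 1 − 0.219024 = 0.780976;  √(1−r²) = 0.883728
√(n−2) = √168 = 12.961481
t = r·√(n−2)/√(1−r²) = -0.468 · 12.961481 / 0.883728 = -6.864

-6.864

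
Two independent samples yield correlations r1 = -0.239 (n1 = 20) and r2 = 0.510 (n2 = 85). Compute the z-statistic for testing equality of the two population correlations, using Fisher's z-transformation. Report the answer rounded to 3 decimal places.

Fisher z-transforms: z1 = atanh(-0.239) = -0.243713, z2 = atanh(0.510) = 0.562730; difference d = -0.806443
Var(d) = 1/17 + 1/82 = 0.0588235 + 0.0121951 = 0.0710186
z = d/√Var(d) = -0.806443 / √0.0710186 = -0.806443 / 0.266493 = -3.026

-3.026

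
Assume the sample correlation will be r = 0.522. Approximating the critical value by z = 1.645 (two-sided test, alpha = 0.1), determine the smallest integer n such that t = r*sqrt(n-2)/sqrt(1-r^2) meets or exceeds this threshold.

10

r√(n−2)/√(1−r²) ≥ 1.645  ⇔  n−2 ≥ (1.645)²·(1−r²)/r²
(1−r²)/r² = (1−0.272484)/0.272484 = 2.6699
n ≥ 2 + 2.706025·2.6699 = 2 + 7.2248 = 9.2248
⌈9.2248⌉ = 10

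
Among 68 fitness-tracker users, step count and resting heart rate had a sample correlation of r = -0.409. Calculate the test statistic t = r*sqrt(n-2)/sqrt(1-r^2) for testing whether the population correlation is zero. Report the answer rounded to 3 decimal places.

t = r·√(n−2) / √(1−r²) with r = -0.409, n = 68
  = -0.409·√66 / √(1 − 0.167281)
  = -0.409·8.124038 / 0.912534
  = -3.322732 / 0.912534 = -3.641

-3.641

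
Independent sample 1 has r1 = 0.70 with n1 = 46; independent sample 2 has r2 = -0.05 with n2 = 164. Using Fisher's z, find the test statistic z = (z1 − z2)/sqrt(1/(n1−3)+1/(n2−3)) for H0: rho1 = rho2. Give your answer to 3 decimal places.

5.344

Fisher z-transforms: z1 = atanh(0.70) = 0.867301, z2 = atanh(-0.05) = -0.050042; difference d = 0.917343
Var(d) = 1/43 + 1/161 = 0.0232558 + 0.0062112 = 0.0294670
z = d/√Var(d) = 0.917343 / √0.0294670 = 0.917343 / 0.171660 = 5.344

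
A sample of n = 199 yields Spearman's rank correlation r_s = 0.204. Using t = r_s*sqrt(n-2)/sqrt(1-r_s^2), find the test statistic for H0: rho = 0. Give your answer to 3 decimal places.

1 − r_s² = 1 − 0.041616 = 0.958384;  √(1−r_s²) = 0.978971
√(n−2) = √197 = 14.035669
t = r_s·√(n−2)/√(1−r_s²) = 0.204 · 14.035669 / 0.978971 = 2.925

2.925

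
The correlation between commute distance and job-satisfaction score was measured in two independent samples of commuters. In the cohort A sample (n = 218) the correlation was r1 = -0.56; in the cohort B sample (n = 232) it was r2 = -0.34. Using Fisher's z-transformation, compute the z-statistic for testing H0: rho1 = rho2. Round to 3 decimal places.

Fisher z-transforms: z1 = atanh(-0.56) = -0.632833, z2 = atanh(-0.34) = -0.354093; difference d = -0.278740
Var(d) = 1/215 + 1/229 = 0.0046512 + 0.0043668 = 0.0090180
z = d/√Var(d) = -0.278740 / √0.0090180 = -0.278740 / 0.094963 = -2.935

-2.935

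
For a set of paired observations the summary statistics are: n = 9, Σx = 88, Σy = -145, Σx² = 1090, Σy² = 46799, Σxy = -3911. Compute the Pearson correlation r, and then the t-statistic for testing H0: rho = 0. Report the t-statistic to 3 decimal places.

-3.302

Numerator: nΣxy − (Σx)(Σy) = 9·(-3911) − (88)(-145) = -22439
Denominator: √[(nΣx²−(Σx)²)(nΣy²−(Σy)²)]
  nΣx²−(Σx)² = 9·1090 − 7744 = 2066;  nΣy²−(Σy)² = 9·46799 − 21025 = 400166
  √(2066·400166) = √826742956 = 28753.1382
r = -22439 / 28753.1382 = -0.7804
t = r·√(n−2)/√(1−r²) = -0.7804·√7 / √(1−0.609024) = -2.064744 / 0.625281 = -3.302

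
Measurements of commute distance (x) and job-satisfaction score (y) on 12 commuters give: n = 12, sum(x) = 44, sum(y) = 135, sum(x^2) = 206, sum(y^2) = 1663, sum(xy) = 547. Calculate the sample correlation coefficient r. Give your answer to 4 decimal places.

0.6478

Numerator: nΣxy − (Σx)(Σy) = 12·547 − (44)(135) = 624
Denominator: √[(nΣx²−(Σx)²)(nΣy²−(Σy)²)]
  nΣx²−(Σx)² = 12·206 − 1936 = 536;  nΣy²−(Σy)² = 12·1663 − 18225 = 1731
  √(536·1731) = √927816 = 963.2321
r = 624 / 963.2321 = 0.6478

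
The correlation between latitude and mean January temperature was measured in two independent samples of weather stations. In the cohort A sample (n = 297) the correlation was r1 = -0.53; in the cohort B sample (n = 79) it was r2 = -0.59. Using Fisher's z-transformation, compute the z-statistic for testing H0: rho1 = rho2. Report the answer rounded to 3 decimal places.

Fisher z-transforms: z1 = atanh(-0.53) = -0.590145, z2 = atanh(-0.59) = -0.677666; difference d = 0.087521
Var(d) = 1/294 + 1/76 = 0.0034014 + 0.0131579 = 0.0165593
z = d/√Var(d) = 0.087521 / √0.0165593 = 0.087521 / 0.128683 = 0.680

0.680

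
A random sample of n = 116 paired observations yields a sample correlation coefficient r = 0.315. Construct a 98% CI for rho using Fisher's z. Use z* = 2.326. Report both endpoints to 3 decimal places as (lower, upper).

Fisher z: z_r = atanh(r) = ½·ln((1+0.315)/(1−0.315)) = 0.326087
SE(z) = 1/√(n−3) = 1/√113 = 0.094072
98% ⇒ z* = 2.326; margin = 2.326·0.094072 = 0.218811
CI on z-scale: (0.107276, 0.544898)
Back-transform: tanh(0.107276) = 0.106866, tanh(0.544898) = 0.496687

(0.107, 0.497)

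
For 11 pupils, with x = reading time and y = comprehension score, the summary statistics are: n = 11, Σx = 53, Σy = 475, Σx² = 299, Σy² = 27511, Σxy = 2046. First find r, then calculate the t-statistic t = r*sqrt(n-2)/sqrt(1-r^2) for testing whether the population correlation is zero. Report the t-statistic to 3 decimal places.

Numerator: nΣxy − (Σx)(Σy) = 11·2046 − (53)(475) = -2669
Denominator: √[(nΣx²−(Σx)²)(nΣy²−(Σy)²)]
  nΣx²−(Σx)² = 11·299 − 2809 = 480;  nΣy²−(Σy)² = 11·27511 − 225625 = 76996
  √(480·76996) = √36958080 = 6079.3158
r = -2669 / 6079.3158 = -0.4390
t = r·√(n−2)/√(1−r²) = -0.4390·√9 / √(1−0.192721) = -1.317000 / 0.898487 = -1.466

-1.466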